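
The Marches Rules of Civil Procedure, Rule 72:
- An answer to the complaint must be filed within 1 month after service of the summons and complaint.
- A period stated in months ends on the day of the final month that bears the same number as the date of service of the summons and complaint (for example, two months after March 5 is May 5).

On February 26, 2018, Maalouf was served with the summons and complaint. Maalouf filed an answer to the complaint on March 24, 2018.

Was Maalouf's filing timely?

Yes

1 month after February 26, 2018 is March 26, 2018.
The deadline is March 26, 2018; the filing on March 24, 2018 is on or before that date.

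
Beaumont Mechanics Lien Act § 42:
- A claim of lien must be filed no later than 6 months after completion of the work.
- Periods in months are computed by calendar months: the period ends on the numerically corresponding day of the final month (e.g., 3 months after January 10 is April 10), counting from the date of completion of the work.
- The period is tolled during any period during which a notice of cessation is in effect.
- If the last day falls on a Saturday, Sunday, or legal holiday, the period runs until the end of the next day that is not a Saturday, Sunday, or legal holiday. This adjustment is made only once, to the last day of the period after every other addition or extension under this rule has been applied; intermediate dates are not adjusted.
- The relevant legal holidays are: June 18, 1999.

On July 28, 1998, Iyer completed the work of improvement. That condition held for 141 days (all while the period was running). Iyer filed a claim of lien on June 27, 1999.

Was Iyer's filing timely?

No

6 months after July 28, 1998 is January 28, 1999.
Tolling adds 141 days: January 28, 1999 + 141 days = June 18, 1999.
June 18, 1999 is a listed holiday; June 19, 1999 is Saturday; June 20, 1999 is Sunday. The next qualifying day is June 21, 1999.
The deadline is June 21, 1999; the filing on June 27, 1999 is after that date.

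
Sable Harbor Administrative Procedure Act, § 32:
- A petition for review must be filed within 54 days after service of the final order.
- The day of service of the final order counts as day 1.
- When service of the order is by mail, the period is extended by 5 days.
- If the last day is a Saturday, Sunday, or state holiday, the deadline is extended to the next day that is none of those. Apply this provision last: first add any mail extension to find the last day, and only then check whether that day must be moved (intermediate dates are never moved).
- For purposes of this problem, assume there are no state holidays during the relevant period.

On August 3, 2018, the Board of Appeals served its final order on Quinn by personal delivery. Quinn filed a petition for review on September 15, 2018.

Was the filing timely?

Counting August 3, 2018 as day 1, day 54 is September 25, 2018.
Service was not by mail, so no mail extension applies.
September 25, 2018 is a Tuesday and not a state holiday, so no extension applies.
The deadline is September 25, 2018; the filing on September 15, 2018 is on or before that date.

Yes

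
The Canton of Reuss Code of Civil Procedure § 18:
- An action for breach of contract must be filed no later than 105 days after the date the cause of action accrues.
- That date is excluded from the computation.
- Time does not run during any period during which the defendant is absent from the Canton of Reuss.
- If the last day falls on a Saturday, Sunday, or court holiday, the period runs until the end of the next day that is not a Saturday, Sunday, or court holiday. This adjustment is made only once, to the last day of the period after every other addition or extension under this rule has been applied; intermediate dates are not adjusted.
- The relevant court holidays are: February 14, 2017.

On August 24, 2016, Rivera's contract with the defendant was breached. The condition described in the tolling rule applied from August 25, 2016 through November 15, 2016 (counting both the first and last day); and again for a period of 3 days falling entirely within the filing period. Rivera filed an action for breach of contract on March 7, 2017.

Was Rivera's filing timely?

No

105 days after August 24, 2016 is December 7, 2016.
From August 25, 2016 through November 15, 2016 inclusive is 83 days; tolling adds 83 days: December 7, 2016 + 83 days = February 28, 2017.
Tolling adds 3 days: February 28, 2017 + 3 days = March 3, 2017.
March 3, 2017 is a Friday and not a court holiday, so no extension applies.
The deadline is March 3, 2017; the filing on March 7, 2017 is after that date.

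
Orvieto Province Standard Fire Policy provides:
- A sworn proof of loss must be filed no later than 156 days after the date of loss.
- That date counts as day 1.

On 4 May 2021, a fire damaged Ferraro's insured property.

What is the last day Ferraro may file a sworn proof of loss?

Counting 4 May 2021 as day 1, day 156 is October 6, 2021.

October 6, 2021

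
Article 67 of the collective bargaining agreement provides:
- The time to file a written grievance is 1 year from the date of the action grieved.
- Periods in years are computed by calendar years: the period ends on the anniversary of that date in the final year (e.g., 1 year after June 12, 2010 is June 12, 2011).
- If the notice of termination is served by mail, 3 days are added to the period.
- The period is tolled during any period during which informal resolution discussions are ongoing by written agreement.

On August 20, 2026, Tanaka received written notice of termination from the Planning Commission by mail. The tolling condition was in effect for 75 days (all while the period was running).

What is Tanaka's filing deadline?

1 year after August 20, 2026 is August 20, 2027.
Service was by mail, adding 3 days: August 20, 2027 + 3 days = August 23, 2027.
Tolling adds 75 days: August 23, 2027 + 75 days = November 6, 2027.

November 6, 2027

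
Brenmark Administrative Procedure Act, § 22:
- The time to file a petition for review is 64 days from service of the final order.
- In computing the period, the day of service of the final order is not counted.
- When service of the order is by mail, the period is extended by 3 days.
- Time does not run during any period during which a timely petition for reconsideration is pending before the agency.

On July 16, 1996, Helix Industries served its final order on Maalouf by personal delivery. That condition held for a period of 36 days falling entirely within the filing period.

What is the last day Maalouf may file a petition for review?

64 days after July 16, 1996 is September 18, 1996.
Service was not by mail, so no mail extension applies.
Tolling adds 36 days: September 18, 1996 + 36 days = October 24, 1996.

October 24, 1996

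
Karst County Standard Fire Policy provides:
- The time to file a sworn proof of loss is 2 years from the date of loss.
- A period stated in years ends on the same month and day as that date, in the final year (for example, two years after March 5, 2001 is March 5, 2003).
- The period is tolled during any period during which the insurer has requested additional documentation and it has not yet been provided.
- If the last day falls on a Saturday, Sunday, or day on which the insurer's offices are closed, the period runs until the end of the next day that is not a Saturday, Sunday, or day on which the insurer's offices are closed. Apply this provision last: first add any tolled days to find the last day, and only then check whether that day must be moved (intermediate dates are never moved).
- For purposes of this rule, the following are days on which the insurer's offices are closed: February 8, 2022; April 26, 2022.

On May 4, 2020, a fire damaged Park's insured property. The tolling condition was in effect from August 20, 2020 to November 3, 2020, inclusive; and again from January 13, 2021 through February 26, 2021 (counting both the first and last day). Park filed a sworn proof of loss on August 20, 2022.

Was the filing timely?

2 years after May 4, 2020 is May 4, 2022.
From August 20, 2020 through November 3, 2020 inclusive is 76 days; tolling adds 76 days: May 4, 2022 + 76 days = July 19, 2022.
From January 13, 2021 through February 26, 2021 inclusive is 45 days; tolling adds 45 days: July 19, 2022 + 45 days = September 2, 2022.
September 2, 2022 is a Friday and not a day on which the insurer's offices are closed, so no extension applies.
The deadline is September 2, 2022; the filing on August 20, 2022 is on or before that date.

Yes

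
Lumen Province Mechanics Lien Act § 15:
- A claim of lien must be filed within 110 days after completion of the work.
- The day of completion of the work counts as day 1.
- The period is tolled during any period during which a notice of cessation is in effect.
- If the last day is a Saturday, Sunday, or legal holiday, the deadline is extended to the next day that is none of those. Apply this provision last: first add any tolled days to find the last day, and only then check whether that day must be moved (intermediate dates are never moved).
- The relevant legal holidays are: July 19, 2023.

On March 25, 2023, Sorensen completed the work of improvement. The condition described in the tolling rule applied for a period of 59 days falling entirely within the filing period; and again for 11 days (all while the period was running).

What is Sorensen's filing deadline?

Counting March 25, 2023 as day 1, day 110 is July 12, 2023.
Tolling adds 59 days: July 12, 2023 + 59 days = September 9, 2023.
Tolling adds 11 days: September 9, 2023 + 11 days = September 20, 2023.
September 20, 2023 is a Wednesday and not a legal holiday, so no extension applies.

September 20, 2023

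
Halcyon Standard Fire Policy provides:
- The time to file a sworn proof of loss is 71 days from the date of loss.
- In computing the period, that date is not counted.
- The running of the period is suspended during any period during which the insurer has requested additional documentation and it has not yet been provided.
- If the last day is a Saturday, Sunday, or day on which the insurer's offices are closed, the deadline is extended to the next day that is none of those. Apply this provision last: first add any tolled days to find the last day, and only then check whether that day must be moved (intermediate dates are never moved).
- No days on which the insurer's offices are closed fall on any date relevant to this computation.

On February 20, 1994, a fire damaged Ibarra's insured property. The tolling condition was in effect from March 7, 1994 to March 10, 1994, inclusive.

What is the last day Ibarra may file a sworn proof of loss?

71 days after February 20, 1994 is May 2, 1994.
From March 7, 1994 through March 10, 1994 inclusive is 4 days; tolling adds 4 days: May 2, 1994 + 4 days = May 6, 1994.
May 6, 1994 is a Friday and not a day on which the insurer's offices are closed, so no extension applies.

May 6, 1994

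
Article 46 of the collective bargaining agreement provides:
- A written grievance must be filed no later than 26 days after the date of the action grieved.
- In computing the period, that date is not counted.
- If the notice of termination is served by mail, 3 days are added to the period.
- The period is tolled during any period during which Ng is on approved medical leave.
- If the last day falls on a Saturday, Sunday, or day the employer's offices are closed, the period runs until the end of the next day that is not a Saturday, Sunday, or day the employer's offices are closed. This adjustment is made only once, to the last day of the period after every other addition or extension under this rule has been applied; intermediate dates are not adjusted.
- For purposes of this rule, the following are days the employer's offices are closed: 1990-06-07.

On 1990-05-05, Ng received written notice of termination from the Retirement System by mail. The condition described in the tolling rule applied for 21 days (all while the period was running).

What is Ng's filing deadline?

June 25, 1990

26 days after 1990-05-05 is May 31, 1990.
Service was by mail, adding 3 days: May 31, 1990 + 3 days = June 3, 1990.
Tolling adds 21 days: June 3, 1990 + 21 days = June 24, 1990.
June 24, 1990 is Sunday. The next qualifying day is June 25, 1990.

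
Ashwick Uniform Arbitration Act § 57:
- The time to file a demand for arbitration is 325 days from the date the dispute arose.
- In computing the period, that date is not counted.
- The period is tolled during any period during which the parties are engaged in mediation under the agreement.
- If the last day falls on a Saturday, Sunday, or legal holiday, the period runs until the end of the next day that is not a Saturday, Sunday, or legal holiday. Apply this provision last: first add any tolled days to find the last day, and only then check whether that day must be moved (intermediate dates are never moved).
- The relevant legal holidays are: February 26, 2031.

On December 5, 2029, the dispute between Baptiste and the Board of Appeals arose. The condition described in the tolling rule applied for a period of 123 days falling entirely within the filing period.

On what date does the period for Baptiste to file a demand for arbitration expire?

325 days after December 5, 2029 is October 26, 2030.
Tolling adds 123 days: October 26, 2030 + 123 days = February 26, 2031.
February 26, 2031 is a listed holiday. The next qualifying day is February 27, 2031.

February 27, 2031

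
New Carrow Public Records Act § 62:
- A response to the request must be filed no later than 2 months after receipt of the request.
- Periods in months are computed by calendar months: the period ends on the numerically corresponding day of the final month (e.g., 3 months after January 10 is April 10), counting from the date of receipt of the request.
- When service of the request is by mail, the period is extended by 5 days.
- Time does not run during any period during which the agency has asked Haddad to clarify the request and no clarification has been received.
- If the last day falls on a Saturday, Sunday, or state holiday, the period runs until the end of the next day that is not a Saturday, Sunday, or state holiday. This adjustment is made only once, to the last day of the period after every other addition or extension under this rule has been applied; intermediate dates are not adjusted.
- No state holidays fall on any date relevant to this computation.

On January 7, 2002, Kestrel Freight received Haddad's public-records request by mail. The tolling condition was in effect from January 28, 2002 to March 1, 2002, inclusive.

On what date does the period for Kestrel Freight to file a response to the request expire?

April 15, 2002

2 months after January 7, 2002 is March 7, 2002.
Service was by mail, adding 5 days: March 7, 2002 + 5 days = March 12, 2002.
From January 28, 2002 through March 1, 2002 inclusive is 33 days; tolling adds 33 days: March 12, 2002 + 33 days = April 14, 2002.
April 14, 2002 is Sunday. The next qualifying day is April 15, 2002.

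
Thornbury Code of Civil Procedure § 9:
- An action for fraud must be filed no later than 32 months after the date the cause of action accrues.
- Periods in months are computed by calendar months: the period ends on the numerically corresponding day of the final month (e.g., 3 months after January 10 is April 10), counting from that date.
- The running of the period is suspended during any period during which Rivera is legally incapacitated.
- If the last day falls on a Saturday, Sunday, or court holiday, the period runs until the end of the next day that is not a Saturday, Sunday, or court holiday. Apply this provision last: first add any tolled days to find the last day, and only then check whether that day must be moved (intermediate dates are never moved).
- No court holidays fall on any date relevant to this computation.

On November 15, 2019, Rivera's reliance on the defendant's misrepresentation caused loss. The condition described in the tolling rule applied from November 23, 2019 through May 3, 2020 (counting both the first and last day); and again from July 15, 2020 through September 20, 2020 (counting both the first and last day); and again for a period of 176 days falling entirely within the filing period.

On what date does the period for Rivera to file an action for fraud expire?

32 months after November 15, 2019 is July 15, 2022.
From November 23, 2019 through May 3, 2020 inclusive is 163 days; tolling adds 163 days: July 15, 2022 + 163 days = December 25, 2022.
From July 15, 2020 through September 20, 2020 inclusive is 68 days; tolling adds 68 days: December 25, 2022 + 68 days = March 3, 2023.
Tolling adds 176 days: March 3, 2023 + 176 days = August 26, 2023.
August 26, 2023 is Saturday; August 27, 2023 is Sunday. The next qualifying day is August 28, 2023.

August 28, 2023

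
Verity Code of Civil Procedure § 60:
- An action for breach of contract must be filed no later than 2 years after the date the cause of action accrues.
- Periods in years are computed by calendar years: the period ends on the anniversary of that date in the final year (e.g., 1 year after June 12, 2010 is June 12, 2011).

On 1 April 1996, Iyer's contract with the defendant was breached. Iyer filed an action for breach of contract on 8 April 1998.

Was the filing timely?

No

2 years after 1 April 1996 is April 1, 1998.
The deadline is April 1, 1998; the filing on April 8, 1998 is after that date.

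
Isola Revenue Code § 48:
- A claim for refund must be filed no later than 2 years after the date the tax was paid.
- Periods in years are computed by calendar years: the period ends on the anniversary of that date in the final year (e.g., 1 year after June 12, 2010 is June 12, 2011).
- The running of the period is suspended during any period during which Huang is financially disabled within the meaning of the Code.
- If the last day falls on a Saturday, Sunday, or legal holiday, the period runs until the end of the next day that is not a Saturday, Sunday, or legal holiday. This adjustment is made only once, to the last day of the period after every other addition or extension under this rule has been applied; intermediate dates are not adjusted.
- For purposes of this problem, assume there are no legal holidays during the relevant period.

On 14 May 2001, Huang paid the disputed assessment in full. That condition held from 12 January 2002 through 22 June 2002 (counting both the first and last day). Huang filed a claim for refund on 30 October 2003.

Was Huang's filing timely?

No

2 years after 14 May 2001 is May 14, 2003.
From January 12, 2002 through June 22, 2002 inclusive is 162 days; tolling adds 162 days: May 14, 2003 + 162 days = October 23, 2003.
October 23, 2003 is a Thursday and not a legal holiday, so no extension applies.
The deadline is October 23, 2003; the filing on October 30, 2003 is after that date.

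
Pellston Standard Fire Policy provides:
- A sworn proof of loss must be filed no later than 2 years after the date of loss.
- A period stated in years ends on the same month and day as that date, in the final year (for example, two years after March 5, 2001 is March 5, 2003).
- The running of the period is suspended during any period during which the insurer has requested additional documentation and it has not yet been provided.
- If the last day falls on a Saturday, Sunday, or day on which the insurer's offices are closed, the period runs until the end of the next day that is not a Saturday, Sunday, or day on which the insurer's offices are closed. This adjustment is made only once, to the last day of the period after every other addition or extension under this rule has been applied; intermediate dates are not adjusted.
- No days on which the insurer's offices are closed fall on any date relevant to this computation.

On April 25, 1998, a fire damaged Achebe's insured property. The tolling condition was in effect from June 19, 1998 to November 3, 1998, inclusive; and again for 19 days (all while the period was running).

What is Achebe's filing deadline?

2 years after April 25, 1998 is April 25, 2000.
From June 19, 1998 through November 3, 1998 inclusive is 138 days; tolling adds 138 days: April 25, 2000 + 138 days = September 10, 2000.
Tolling adds 19 days: September 10, 2000 + 19 days = September 29, 2000.
September 29, 2000 is a Friday and not a day on which the insurer's offices are closed, so no extension applies.

September 29, 2000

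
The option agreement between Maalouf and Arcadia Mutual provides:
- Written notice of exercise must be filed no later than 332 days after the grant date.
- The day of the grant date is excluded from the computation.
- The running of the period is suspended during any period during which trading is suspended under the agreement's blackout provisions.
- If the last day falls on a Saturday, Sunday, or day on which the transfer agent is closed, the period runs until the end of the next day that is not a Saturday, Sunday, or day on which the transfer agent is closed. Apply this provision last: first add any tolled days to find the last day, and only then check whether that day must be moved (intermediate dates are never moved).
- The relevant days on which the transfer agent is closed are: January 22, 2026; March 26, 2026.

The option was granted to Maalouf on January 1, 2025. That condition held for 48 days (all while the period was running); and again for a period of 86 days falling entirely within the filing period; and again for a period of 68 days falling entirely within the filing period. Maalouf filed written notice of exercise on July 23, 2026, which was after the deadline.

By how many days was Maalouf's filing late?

34 days

332 days after January 1, 2025 is November 29, 2025.
Tolling adds 48 days: November 29, 2025 + 48 days = January 16, 2026.
Tolling adds 86 days: January 16, 2026 + 86 days = April 12, 2026.
Tolling adds 68 days: April 12, 2026 + 68 days = June 19, 2026.
June 19, 2026 is a Friday and not a day on which the transfer agent is closed, so no extension applies.
The deadline is June 19, 2026; from June 19, 2026 to July 23, 2026 is 34 days.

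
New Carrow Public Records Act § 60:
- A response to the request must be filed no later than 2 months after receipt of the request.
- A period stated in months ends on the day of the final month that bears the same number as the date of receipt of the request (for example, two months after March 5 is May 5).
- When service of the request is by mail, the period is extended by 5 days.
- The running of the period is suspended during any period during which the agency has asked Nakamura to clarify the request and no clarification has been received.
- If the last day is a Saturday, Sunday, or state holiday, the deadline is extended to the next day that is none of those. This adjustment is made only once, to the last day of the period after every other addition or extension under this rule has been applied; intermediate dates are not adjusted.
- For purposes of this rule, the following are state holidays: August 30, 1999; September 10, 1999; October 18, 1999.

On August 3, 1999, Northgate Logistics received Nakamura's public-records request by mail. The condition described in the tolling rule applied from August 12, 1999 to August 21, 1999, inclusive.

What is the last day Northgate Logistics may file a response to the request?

October 19, 1999

2 months after August 3, 1999 is October 3, 1999.
Service was by mail, adding 5 days: October 3, 1999 + 5 days = October 8, 1999.
From August 12, 1999 through August 21, 1999 inclusive is 10 days; tolling adds 10 days: October 8, 1999 + 10 days = October 18, 1999.
October 18, 1999 is a listed holiday. The next qualifying day is October 19, 1999.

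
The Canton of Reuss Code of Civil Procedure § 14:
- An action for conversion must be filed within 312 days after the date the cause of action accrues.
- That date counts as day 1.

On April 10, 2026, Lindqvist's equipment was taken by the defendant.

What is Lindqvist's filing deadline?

Counting April 10, 2026 as day 1, day 312 is February 15, 2027.

February 15, 2027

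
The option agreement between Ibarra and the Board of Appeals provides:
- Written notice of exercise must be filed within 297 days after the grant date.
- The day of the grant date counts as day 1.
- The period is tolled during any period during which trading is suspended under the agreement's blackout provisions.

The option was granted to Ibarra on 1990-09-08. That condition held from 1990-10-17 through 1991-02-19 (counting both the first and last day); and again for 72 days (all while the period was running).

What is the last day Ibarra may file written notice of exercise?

Counting 1990-09-08 as day 1, day 297 is July 1, 1991.
From October 17, 1990 through February 19, 1991 inclusive is 126 days; tolling adds 126 days: July 1, 1991 + 126 days = November 4, 1991.
Tolling adds 72 days: November 4, 1991 + 72 days = January 15, 1992.

January 15, 1992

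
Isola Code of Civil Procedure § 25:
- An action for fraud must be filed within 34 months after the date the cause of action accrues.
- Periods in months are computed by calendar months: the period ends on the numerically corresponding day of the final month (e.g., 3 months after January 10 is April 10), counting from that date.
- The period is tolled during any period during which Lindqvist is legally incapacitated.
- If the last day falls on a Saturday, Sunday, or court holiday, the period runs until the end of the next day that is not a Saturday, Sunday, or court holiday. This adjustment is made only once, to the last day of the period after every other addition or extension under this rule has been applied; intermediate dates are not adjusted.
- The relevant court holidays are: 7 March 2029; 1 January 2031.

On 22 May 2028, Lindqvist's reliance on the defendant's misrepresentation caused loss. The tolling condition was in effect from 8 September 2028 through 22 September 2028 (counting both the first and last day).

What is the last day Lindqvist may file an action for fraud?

April 7, 2031

34 months after 22 May 2028 is March 22, 2031.
From September 8, 2028 through September 22, 2028 inclusive is 15 days; tolling adds 15 days: March 22, 2031 + 15 days = April 6, 2031.
April 6, 2031 is Sunday. The next qualifying day is April 7, 2031.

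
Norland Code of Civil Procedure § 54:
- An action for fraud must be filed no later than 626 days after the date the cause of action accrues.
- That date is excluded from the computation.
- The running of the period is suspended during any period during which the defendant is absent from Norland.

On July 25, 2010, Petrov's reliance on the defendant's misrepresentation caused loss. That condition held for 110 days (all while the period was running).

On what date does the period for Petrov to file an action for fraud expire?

July 30, 2012

626 days after July 25, 2010 is April 11, 2012.
Tolling adds 110 days: April 11, 2012 + 110 days = July 30, 2012.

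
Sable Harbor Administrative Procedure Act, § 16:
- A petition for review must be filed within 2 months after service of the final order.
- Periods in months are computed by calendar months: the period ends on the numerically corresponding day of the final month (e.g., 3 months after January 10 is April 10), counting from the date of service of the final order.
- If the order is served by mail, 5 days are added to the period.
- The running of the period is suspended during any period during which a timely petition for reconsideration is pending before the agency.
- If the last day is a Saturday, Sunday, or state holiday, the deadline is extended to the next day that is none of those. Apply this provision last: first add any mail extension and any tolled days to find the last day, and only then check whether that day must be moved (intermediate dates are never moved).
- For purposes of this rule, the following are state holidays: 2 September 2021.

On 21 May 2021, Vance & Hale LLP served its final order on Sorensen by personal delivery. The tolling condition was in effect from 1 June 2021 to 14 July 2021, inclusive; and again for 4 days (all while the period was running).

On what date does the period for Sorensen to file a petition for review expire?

2 months after 21 May 2021 is July 21, 2021.
Service was not by mail, so no mail extension applies.
From June 1, 2021 through July 14, 2021 inclusive is 44 days; tolling adds 44 days: July 21, 2021 + 44 days = September 3, 2021.
Tolling adds 4 days: September 3, 2021 + 4 days = September 7, 2021.
September 7, 2021 is a Tuesday and not a state holiday, so no extension applies.

September 7, 2021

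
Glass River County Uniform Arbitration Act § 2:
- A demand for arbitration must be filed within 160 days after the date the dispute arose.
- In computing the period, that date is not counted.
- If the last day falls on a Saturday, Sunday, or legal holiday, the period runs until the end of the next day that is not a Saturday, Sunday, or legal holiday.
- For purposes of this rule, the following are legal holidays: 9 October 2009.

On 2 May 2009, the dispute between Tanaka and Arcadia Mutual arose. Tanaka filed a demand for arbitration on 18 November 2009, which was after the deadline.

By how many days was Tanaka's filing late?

37 days

160 days after 2 May 2009 is October 9, 2009.
October 9, 2009 is a listed holiday; October 10, 2009 is Saturday; October 11, 2009 is Sunday. The next qualifying day is October 12, 2009.
The deadline is October 12, 2009; from October 12, 2009 to November 18, 2009 is 37 days.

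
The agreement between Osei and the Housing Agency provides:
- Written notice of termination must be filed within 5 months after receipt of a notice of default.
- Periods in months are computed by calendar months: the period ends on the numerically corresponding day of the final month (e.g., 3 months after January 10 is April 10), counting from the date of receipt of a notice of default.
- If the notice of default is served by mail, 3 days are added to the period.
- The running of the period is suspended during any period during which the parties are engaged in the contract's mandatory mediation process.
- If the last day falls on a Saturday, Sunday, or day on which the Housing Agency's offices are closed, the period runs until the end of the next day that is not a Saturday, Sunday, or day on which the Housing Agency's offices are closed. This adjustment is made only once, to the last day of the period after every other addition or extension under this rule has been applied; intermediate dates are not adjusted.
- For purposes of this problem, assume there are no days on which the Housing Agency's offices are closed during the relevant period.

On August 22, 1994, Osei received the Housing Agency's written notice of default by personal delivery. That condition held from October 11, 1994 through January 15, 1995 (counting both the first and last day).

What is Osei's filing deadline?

5 months after August 22, 1994 is January 22, 1995.
Service was not by mail, so no mail extension applies.
From October 11, 1994 through January 15, 1995 inclusive is 97 days; tolling adds 97 days: January 22, 1995 + 97 days = April 29, 1995.
April 29, 1995 is Saturday; April 30, 1995 is Sunday. The next qualifying day is May 1, 1995.

May 1, 1995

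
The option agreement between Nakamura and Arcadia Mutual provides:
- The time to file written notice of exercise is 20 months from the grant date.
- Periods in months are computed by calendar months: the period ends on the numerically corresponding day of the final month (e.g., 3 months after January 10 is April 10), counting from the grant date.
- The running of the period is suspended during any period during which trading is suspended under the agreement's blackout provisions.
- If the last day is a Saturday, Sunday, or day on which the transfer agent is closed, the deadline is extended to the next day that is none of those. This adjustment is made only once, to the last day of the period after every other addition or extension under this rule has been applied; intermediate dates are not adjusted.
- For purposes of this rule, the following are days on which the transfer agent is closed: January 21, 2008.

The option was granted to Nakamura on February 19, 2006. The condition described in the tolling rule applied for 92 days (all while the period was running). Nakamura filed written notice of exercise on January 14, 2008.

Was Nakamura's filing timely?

20 months after February 19, 2006 is October 19, 2007.
Tolling adds 92 days: October 19, 2007 + 92 days = January 19, 2008.
January 19, 2008 is Saturday; January 20, 2008 is Sunday; January 21, 2008 is a listed holiday. The next qualifying day is January 22, 2008.
The deadline is January 22, 2008; the filing on January 14, 2008 is on or before that date.

Yes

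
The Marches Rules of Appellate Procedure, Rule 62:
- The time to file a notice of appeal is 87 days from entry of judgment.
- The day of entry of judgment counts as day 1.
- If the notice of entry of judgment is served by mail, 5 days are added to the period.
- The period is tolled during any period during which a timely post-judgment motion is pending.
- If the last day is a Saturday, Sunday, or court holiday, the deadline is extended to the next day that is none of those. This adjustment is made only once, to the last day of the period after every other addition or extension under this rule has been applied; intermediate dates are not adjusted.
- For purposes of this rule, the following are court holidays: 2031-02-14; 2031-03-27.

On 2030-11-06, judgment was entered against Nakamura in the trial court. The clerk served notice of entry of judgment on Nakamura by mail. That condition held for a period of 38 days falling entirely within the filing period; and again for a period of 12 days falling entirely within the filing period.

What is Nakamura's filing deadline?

March 28, 2031

Counting 2030-11-06 as day 1, day 87 is January 31, 2031.
Service was by mail, adding 5 days: January 31, 2031 + 5 days = February 5, 2031.
Tolling adds 38 days: February 5, 2031 + 38 days = March 15, 2031.
Tolling adds 12 days: March 15, 2031 + 12 days = March 27, 2031.
March 27, 2031 is a listed holiday. The next qualifying day is March 28, 2031.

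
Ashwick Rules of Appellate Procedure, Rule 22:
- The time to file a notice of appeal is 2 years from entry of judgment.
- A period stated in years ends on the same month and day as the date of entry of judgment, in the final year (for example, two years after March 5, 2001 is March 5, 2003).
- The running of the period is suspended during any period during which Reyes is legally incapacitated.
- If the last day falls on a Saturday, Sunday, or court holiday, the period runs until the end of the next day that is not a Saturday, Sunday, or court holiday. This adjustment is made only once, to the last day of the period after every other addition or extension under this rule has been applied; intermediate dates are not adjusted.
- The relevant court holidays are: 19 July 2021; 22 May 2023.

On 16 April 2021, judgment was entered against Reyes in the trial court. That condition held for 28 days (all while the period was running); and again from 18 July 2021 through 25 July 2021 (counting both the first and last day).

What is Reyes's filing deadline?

May 23, 2023

2 years after 16 April 2021 is April 16, 2023.
Tolling adds 28 days: April 16, 2023 + 28 days = May 14, 2023.
From July 18, 2021 through July 25, 2021 inclusive is 8 days; tolling adds 8 days: May 14, 2023 + 8 days = May 22, 2023.
May 22, 2023 is a listed holiday. The next qualifying day is May 23, 2023.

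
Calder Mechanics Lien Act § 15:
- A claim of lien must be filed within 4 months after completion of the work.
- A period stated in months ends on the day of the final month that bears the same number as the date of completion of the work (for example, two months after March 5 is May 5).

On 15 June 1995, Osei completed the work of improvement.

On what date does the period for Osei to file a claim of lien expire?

4 months after 15 June 1995 is October 15, 1995.

October 15, 1995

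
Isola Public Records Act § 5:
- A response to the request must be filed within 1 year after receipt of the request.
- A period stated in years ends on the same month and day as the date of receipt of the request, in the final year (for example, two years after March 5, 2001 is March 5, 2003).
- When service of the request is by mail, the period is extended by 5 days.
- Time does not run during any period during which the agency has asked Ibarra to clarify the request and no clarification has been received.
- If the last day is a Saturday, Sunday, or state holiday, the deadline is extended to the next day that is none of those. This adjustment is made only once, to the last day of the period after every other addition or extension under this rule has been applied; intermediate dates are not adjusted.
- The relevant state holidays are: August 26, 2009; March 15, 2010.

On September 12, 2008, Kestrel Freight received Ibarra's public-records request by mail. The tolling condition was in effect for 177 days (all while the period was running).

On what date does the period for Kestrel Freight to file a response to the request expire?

1 year after September 12, 2008 is September 12, 2009.
Service was by mail, adding 5 days: September 12, 2009 + 5 days = September 17, 2009.
Tolling adds 177 days: September 17, 2009 + 177 days = March 13, 2010.
March 13, 2010 is Saturday; March 14, 2010 is Sunday; March 15, 2010 is a listed holiday. The next qualifying day is March 16, 2010.

March 16, 2010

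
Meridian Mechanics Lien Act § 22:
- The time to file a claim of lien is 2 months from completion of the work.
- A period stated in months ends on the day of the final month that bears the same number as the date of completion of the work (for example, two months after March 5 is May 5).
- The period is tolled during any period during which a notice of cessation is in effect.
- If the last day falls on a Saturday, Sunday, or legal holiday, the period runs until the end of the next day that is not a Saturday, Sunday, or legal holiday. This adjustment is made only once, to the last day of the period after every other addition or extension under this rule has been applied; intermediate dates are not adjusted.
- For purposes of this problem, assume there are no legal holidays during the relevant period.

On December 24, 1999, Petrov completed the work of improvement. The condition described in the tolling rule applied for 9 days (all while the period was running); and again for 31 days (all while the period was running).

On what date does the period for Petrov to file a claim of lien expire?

April 4, 2000

2 months after December 24, 1999 is February 24, 2000.
Tolling adds 9 days: February 24, 2000 + 9 days = March 4, 2000.
Tolling adds 31 days: March 4, 2000 + 31 days = April 4, 2000.
April 4, 2000 is a Tuesday and not a legal holiday, so no extension applies.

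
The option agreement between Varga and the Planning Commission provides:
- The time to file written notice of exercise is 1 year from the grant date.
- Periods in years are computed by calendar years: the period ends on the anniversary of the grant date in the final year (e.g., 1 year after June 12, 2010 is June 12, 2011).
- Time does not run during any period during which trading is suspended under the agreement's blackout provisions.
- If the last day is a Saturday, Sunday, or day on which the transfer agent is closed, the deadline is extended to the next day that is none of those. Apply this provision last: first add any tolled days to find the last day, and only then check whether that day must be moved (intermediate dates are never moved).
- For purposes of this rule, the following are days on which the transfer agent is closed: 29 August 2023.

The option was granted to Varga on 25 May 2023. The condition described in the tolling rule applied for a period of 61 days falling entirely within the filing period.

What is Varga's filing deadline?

1 year after 25 May 2023 is May 25, 2024.
Tolling adds 61 days: May 25, 2024 + 61 days = July 25, 2024.
July 25, 2024 is a Thursday and not a day on which the transfer agent is closed, so no extension applies.

July 25, 2024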